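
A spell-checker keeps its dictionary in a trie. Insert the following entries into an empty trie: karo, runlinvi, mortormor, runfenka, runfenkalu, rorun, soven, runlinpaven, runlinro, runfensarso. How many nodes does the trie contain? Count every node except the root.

49

Insert word by word; a character creates a node only if that edge doesn't already exist:
  "karo" → 4 new (k, a, r, o)
  "runlinvi" → 8 new (r, u, n, l, i, n, v, i)
  "mortormor" → 9 new (m, o, r, t, o, r, m, o, r)
  "runfenka" → prefix "run" already present; 5 new (f, e, n, k, a)
  "runfenkalu" → prefix "runfenka" already present; 2 new (l, u)
  "rorun" → prefix "r" already present; 4 new (o, r, u, n)
  "soven" → 5 new (s, o, v, e, n)
  "runlinpaven" → prefix "runlin" already present; 5 new (p, a, v, e, n)
  "runlinro" → prefix "runlin" already present; 2 new (r, o)
  "runfensarso" → prefix "runfen" already present; 5 new (s, a, r, s, o)
Total nodes = 4 + 8 + 9 + 5 + 2 + 4 + 5 + 5 + 2 + 5 = 49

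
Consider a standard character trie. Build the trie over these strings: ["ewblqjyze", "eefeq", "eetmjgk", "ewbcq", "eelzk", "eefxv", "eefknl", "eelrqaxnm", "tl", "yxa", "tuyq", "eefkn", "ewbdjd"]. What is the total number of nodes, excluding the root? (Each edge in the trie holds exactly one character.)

For each word, the new-node count is its length minus the longest prefix already in the trie:
  "ewblqjyze" → 9 new (e, w, b, l, q, j, y, z, e)
  "eefeq" → prefix "e" already present; 4 new (e, f, e, q)
  "eetmjgk" → prefix "ee" already present; 5 new (t, m, j, g, k)
  "ewbcq" → prefix "ewb" already present; 2 new (c, q)
  "eelzk" → prefix "ee" already present; 3 new (l, z, k)
  "eefxv" → prefix "eef" already present; 2 new (x, v)
  "eefknl" → prefix "eef" already present; 3 new (k, n, l)
  "eelrqaxnm" → prefix "eel" already present; 6 new (r, q, a, x, n, m)
  "tl" → 2 new (t, l)
  "yxa" → 3 new (y, x, a)
  "tuyq" → prefix "t" already present; 3 new (u, y, q)
  "eefkn" → prefix "eefkn" already present; 0 new (none)
  "ewbdjd" → prefix "ewb" already present; 3 new (d, j, d)
Total nodes = 9 + 4 + 5 + 2 + 3 + 2 + 3 + 6 + 2 + 3 + 3 + 0 + 3 = 45

45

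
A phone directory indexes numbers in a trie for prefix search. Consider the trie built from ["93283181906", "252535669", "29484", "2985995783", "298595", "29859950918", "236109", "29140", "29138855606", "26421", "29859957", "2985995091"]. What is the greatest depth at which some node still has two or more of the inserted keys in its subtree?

10

Equivalently: take the maximum, over all pairs, of their longest common prefix length.
e.g. "2985995091" and "29859950918" share the prefix "2985995091" of length 10; no pair shares a longer one.
Longest shared-prefix length: 10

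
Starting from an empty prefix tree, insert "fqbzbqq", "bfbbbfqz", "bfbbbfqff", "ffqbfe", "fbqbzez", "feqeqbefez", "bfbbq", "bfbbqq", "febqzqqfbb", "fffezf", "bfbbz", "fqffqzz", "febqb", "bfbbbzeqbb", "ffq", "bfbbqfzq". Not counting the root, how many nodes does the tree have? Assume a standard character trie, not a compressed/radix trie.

66

For each word, the new-node count is its length minus the longest prefix already in the trie:
  "fqbzbqq" → 7 new (f, q, b, z, b, q, q)
  "bfbbbfqz" → 8 new (b, f, b, b, b, f, q, z)
  "bfbbbfqff" → prefix "bfbbbfq" already present; 2 new (f, f)
  "ffqbfe" → prefix "f" already present; 5 new (f, q, b, f, e)
  "fbqbzez" → prefix "f" already present; 6 new (b, q, b, z, e, z)
  "feqeqbefez" → prefix "f" already present; 9 new (e, q, e, q, b, e, f, e, z)
  "bfbbq" → prefix "bfbb" already present; 1 new (q)
  "bfbbqq" → prefix "bfbbq" already present; 1 new (q)
  "febqzqqfbb" → prefix "fe" already present; 8 new (b, q, z, q, q, f, b, b)
  "fffezf" → prefix "ff" already present; 4 new (f, e, z, f)
  "bfbbz" → prefix "bfbb" already present; 1 new (z)
  "fqffqzz" → prefix "fq" already present; 5 new (f, f, q, z, z)
  "febqb" → prefix "febq" already present; 1 new (b)
  "bfbbbzeqbb" → prefix "bfbbb" already present; 5 new (z, e, q, b, b)
  "ffq" → prefix "ffq" already present; 0 new (none)
  "bfbbqfzq" → prefix "bfbbq" already present; 3 new (f, z, q)
Total nodes = 7 + 8 + 2 + 5 + 6 + 9 + 1 + 1 + 8 + 4 + 1 + 5 + 1 + 5 + 0 + 3 = 66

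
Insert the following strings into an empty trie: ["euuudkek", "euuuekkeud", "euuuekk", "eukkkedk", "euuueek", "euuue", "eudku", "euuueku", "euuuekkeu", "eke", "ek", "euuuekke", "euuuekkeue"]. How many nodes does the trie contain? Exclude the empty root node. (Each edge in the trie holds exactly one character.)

Trie structure (* marks end of a word):
(root)
└─ e
   ├─ k *
   │  └─ e *
   └─ u
      ├─ d
      │  └─ k
      │     └─ u *
      ├─ k
      │  └─ k
      │     └─ k
      │        └─ e
      │           └─ d
      │              └─ k *
      └─ u
         └─ u
            ├─ d
            │  └─ k
            │     └─ e
            │        └─ k *
            └─ e *
               ├─ e
               │  └─ k *
               └─ k
                  ├─ k *
                  │  └─ e *
                  │     └─ u *
                  │        ├─ d *
                  │        └─ e *
                  └─ u *
Counting every labelled node above: 29.

29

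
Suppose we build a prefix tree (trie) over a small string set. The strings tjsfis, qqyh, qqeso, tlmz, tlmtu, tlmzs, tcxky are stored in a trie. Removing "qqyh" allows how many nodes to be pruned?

A node on "qqyh"'s path can go only if nothing else ends at it or branches off below it.
The suffix "yh" (2 nodes) is used only by "qqyh"; the node for "qq" still has the child "e", so pruning stops there.
Nodes removed: 2

2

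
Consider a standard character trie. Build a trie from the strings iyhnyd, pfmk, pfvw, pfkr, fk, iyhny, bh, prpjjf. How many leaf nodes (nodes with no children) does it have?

7

A leaf is a node with no children — equivalently, the end of a word that is not a proper prefix of any other stored word.
Those words: "bh", "fk", "iyhnyd", "pfkr", "pfmk", "pfvw", "prpjjf"
Leaf count: 7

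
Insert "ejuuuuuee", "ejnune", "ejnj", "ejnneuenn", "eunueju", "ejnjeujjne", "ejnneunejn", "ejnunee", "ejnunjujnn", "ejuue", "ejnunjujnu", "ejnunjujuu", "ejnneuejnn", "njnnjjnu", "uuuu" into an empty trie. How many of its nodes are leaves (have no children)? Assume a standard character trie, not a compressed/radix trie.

13

A leaf is a node with no children — equivalently, the end of a word that is not a proper prefix of any other stored word.
Those words: "ejnjeujjne", "ejnneuejnn", "ejnneuenn", "ejnneunejn", "ejnunee", "ejnunjujnn", "ejnunjujnu", "ejnunjujuu", "ejuue", "ejuuuuuee", "eunueju", "njnnjjnu", "uuuu"
Leaf count: 13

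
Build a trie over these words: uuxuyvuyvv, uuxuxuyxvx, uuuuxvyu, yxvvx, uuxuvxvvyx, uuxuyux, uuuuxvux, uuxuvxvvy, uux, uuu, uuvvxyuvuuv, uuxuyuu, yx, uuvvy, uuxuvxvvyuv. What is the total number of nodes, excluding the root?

Insert word by word; a character creates a node only if that edge doesn't already exist:
  "uuxuyvuyvv" → 10 new (u, u, x, u, y, v, u, y, v, v)
  "uuxuxuyxvx" → prefix "uuxu" already present; 6 new (x, u, y, x, v, x)
  "uuuuxvyu" → prefix "uu" already present; 6 new (u, u, x, v, y, u)
  "yxvvx" → 5 new (y, x, v, v, x)
  "uuxuvxvvyx" → prefix "uuxu" already present; 6 new (v, x, v, v, y, x)
  "uuxuyux" → prefix "uuxuy" already present; 2 new (u, x)
  "uuuuxvux" → prefix "uuuuxv" already present; 2 new (u, x)
  "uuxuvxvvy" → prefix "uuxuvxvvy" already present; 0 new (none)
  "uux" → prefix "uux" already present; 0 new (none)
  "uuu" → prefix "uuu" already present; 0 new (none)
  "uuvvxyuvuuv" → prefix "uu" already present; 9 new (v, v, x, y, u, v, u, u, v)
  "uuxuyuu" → prefix "uuxuyu" already present; 1 new (u)
  "yx" → prefix "yx" already present; 0 new (none)
  "uuvvy" → prefix "uuvv" already present; 1 new (y)
  "uuxuvxvvyuv" → prefix "uuxuvxvvy" already present; 2 new (u, v)
Total nodes = 10 + 6 + 6 + 5 + 6 + 2 + 2 + 0 + 0 + 0 + 9 + 1 + 0 + 1 + 2 = 50

50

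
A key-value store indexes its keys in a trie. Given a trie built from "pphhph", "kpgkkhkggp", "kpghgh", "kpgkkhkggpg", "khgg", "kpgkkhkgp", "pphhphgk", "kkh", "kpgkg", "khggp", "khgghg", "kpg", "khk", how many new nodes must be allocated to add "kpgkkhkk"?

1

"kpgkkhk" is already a path in the trie; the remaining "k" must be added.
So 8 − 7 = 1 new nodes.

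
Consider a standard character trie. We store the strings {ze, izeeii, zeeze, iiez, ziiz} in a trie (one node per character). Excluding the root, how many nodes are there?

17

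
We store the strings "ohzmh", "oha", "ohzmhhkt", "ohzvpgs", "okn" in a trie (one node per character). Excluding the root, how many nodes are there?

15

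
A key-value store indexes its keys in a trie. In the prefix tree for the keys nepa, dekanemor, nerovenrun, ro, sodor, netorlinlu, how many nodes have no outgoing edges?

6

A leaf is a node with no children — equivalently, the end of a word that is not a proper prefix of any other stored word.
Those words: "dekanemor", "nepa", "nerovenrun", "netorlinlu", "ro", "sodor"
Leaf count: 6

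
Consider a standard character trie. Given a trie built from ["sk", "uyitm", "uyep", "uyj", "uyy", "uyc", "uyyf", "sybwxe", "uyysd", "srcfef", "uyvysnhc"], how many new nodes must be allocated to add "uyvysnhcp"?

1

Walking "uyvysnhcp" from the root, the first 8 characters ("uyvysnhc") follow existing edges; "p" is the first miss.
New nodes needed: |"uyvysnhcp"| − 8 = 9 − 8 = 1.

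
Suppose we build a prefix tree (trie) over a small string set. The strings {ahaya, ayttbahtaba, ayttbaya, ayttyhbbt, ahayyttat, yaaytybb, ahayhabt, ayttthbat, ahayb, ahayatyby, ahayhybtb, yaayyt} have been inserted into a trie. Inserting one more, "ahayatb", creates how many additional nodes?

1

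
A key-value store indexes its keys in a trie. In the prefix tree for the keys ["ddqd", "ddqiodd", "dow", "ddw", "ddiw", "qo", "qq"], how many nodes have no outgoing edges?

7

A leaf is a node with no children — equivalently, the end of a word that is not a proper prefix of any other stored word.
Those words: "ddiw", "ddqd", "ddqiodd", "ddw", "dow", "qo", "qq"
Leaf count: 7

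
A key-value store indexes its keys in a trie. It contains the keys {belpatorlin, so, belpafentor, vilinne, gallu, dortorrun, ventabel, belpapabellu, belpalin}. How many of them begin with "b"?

Traverse to the node for "b", then collect every word in that subtree.
Matches: "belpafentor", "belpalin", "belpapabellu", "belpatorlin"
Count: 4

4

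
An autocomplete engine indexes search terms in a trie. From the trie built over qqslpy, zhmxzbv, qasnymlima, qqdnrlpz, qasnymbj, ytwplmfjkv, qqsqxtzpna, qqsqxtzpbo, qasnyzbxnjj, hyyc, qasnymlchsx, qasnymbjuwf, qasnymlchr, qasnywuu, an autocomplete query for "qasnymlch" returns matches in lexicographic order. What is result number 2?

qasnymlchsx

Filter for "qasnymlch…" and sort: "qasnymlchr", "qasnymlchsx"
The 2nd is qasnymlchsx.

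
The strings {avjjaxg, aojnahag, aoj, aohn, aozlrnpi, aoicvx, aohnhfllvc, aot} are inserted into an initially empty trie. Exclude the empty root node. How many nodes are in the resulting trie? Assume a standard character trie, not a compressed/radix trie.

Count nodes per top-level branch (shared prefixes stored once):
  'a'-branch (aohn, aohnhfllvc, aoicvx, aoj, aojnahag, aot, aozlrnpi, avjjaxg): 33 nodes
Sum: 33

33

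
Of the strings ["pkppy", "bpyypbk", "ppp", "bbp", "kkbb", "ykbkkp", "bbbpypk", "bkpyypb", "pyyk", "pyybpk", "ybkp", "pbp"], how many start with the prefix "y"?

2

Traverse to the node for "y", then collect every word in that subtree.
Matches: "ybkp", "ykbkkp"
Count: 2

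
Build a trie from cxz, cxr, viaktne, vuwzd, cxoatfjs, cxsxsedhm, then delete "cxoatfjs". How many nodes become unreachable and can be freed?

Walk "cxoatfjs" from the leaf back toward the root, removing each node that no remaining word uses.
The suffix "oatfjs" (6 nodes) is used only by "cxoatfjs"; the node for "cx" still has the child "z", so pruning stops there.
Nodes removed: 6

6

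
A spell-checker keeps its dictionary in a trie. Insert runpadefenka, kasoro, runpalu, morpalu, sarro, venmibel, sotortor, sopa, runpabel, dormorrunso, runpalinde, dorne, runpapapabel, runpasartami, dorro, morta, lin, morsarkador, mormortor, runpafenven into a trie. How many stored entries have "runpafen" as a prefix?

1

Traverse to the node for "runpafen", then collect every word in that subtree.
Words under "runpafen": runpafenven
Count: 1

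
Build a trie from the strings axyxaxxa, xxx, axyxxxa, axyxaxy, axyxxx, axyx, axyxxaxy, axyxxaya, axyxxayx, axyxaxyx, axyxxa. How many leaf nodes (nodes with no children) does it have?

7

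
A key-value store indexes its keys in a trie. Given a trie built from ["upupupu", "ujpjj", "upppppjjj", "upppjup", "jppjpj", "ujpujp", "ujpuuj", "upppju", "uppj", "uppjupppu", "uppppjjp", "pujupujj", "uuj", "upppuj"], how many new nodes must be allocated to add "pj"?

1

"p" is already a path in the trie; the remaining "j" must be added.
New nodes needed: |"pj"| − 1 = 2 − 1 = 1.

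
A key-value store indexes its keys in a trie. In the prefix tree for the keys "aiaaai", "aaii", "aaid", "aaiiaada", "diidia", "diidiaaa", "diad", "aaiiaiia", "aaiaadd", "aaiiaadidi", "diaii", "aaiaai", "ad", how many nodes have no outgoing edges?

11

A leaf is a node with no children — equivalently, the end of a word that is not a proper prefix of any other stored word.
Those words: "aaiaadd", "aaiaai", "aaid", "aaiiaada", "aaiiaadidi", "aaiiaiia", "ad", "aiaaai", "diad", "diaii", "diidiaaa"
Leaf count: 11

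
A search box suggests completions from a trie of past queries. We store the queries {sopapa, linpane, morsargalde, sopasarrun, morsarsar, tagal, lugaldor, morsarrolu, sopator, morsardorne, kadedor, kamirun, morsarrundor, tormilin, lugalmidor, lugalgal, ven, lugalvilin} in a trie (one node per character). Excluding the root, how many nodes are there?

For each word, the new-node count is its length minus the longest prefix already in the trie:
  "sopapa" → 6 new (s, o, p, a, p, a)
  "linpane" → 7 new (l, i, n, p, a, n, e)
  "morsargalde" → 11 new (m, o, r, s, a, r, g, a, l, d, e)
  "sopasarrun" → prefix "sopa" already present; 6 new (s, a, r, r, u, n)
  "morsarsar" → prefix "morsar" already present; 3 new (s, a, r)
  "tagal" → 5 new (t, a, g, a, l)
  "lugaldor" → prefix "l" already present; 7 new (u, g, a, l, d, o, r)
  "morsarrolu" → prefix "morsar" already present; 4 new (r, o, l, u)
  "sopator" → prefix "sopa" already present; 3 new (t, o, r)
  "morsardorne" → prefix "morsar" already present; 5 new (d, o, r, n, e)
  "kadedor" → 7 new (k, a, d, e, d, o, r)
  "kamirun" → prefix "ka" already present; 5 new (m, i, r, u, n)
  "morsarrundor" → prefix "morsarr" already present; 5 new (u, n, d, o, r)
  "tormilin" → prefix "t" already present; 7 new (o, r, m, i, l, i, n)
  "lugalmidor" → prefix "lugal" already present; 5 new (m, i, d, o, r)
  "lugalgal" → prefix "lugal" already present; 3 new (g, a, l)
  "ven" → 3 new (v, e, n)
  "lugalvilin" → prefix "lugal" already present; 5 new (v, i, l, i, n)
Total nodes = 6 + 7 + 11 + 6 + 3 + 5 + 7 + 4 + 3 + 5 + 7 + 5 + 5 + 7 + 5 + 3 + 3 + 5 = 97

97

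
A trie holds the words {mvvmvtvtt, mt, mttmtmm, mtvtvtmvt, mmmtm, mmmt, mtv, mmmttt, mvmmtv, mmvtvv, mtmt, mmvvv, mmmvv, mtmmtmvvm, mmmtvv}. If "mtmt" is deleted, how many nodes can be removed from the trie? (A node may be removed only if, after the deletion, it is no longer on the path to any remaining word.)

Walk "mtmt" from the leaf back toward the root, removing each node that no remaining word uses.
The suffix "t" (1 node) is used only by "mtmt"; the node for "mtm" still has the child "m", so pruning stops there.
Nodes removed: 1

1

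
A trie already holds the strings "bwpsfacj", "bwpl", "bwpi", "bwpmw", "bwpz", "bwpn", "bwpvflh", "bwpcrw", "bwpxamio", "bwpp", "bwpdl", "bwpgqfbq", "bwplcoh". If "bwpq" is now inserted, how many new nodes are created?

"bwp" is already a path in the trie; the remaining "q" must be added.
New nodes needed: |"bwpq"| − 3 = 4 − 3 = 1.

1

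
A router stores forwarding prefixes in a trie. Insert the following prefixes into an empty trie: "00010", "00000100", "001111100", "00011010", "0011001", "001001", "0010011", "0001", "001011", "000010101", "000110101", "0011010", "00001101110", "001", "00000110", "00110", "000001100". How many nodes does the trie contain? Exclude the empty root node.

47

For each word, the new-node count is its length minus the longest prefix already in the trie:
  "00010" → 5 new (0, 0, 0, 1, 0)
  "00000100" → prefix "000" already present; 5 new (0, 0, 1, 0, 0)
  "001111100" → prefix "00" already present; 7 new (1, 1, 1, 1, 1, 0, 0)
  "00011010" → prefix "0001" already present; 4 new (1, 0, 1, 0)
  "0011001" → prefix "0011" already present; 3 new (0, 0, 1)
  "001001" → prefix "001" already present; 3 new (0, 0, 1)
  "0010011" → prefix "001001" already present; 1 new (1)
  "0001" → prefix "0001" already present; 0 new (none)
  "001011" → prefix "0010" already present; 2 new (1, 1)
  "000010101" → prefix "0000" already present; 5 new (1, 0, 1, 0, 1)
  "000110101" → prefix "00011010" already present; 1 new (1)
  "0011010" → prefix "00110" already present; 2 new (1, 0)
  "00001101110" → prefix "00001" already present; 6 new (1, 0, 1, 1, 1, 0)
  "001" → prefix "001" already present; 0 new (none)
  "00000110" → prefix "000001" already present; 2 new (1, 0)
  "00110" → prefix "00110" already present; 0 new (none)
  "000001100" → prefix "00000110" already present; 1 new (0)
Total nodes = 5 + 5 + 7 + 4 + 3 + 3 + 1 + 0 + 2 + 5 + 1 + 2 + 6 + 0 + 2 + 0 + 1 = 47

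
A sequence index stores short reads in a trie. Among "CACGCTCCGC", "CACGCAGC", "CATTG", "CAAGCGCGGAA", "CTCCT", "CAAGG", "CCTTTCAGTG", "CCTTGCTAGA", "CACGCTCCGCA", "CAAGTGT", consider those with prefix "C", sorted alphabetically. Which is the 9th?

CCTTTCAGTG

Filter for "C…" and sort: "CAAGCGCGGAA", "CAAGG", "CAAGTGT", "CACGCAGC", "CACGCTCCGC", "CACGCTCCGCA", "CATTG", "CCTTGCTAGA", "CCTTTCAGTG", "CTCCT"
The 9th is CCTTTCAGTG.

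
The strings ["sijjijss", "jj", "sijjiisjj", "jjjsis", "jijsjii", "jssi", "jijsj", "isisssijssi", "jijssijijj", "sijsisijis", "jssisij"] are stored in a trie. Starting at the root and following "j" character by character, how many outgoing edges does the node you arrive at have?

The children of the "j" node are the distinct next characters among strings starting with "j".
Characters that immediately follow "j" among the stored strings: {i, j, s}.
That node has 3 child edges.

3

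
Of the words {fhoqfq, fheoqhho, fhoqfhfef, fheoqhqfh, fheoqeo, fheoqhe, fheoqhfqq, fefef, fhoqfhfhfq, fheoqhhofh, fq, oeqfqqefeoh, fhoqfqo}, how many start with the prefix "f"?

Traverse to the node for "f", then collect every word in that subtree.
Words under "f": fefef, fheoqeo, fheoqhe, fheoqhfqq, fheoqhho, fheoqhhofh, fheoqhqfh, fhoqfhfef, fhoqfhfhfq, fhoqfq, fhoqfqo, fq
Count: 12

12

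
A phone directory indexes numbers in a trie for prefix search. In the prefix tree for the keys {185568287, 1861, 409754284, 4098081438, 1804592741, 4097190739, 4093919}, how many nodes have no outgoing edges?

7

A leaf is a node with no children — equivalently, the end of a word that is not a proper prefix of any other stored word.
Those words: "1804592741", "185568287", "1861", "4093919", "4097190739", "409754284", "4098081438"
Leaf count: 7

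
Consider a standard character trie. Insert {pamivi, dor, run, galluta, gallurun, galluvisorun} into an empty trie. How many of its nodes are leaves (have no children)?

6

A leaf is a node with no children — equivalently, the end of a word that is not a proper prefix of any other stored word.
Those words: "dor", "gallurun", "galluta", "galluvisorun", "pamivi", "run"
Leaf count: 6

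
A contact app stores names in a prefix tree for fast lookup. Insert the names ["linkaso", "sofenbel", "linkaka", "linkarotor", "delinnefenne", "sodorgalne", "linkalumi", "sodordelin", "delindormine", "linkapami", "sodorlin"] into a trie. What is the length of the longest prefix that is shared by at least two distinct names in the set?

5

The deepest shared node is where two words last agree before diverging.
e.g. "delindormine" and "delinnefenne" share the prefix "delin" of length 5; no pair shares a longer one.
Longest shared-prefix length: 5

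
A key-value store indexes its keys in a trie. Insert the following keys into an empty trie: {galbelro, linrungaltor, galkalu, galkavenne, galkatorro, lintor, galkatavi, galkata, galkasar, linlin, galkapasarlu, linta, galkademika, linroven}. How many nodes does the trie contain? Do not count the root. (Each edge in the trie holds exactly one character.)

Trace insertions, counting only characters that open a new branch:
  "galbelro" → 8 new (g, a, l, b, e, l, r, o)
  "linrungaltor" → 12 new (l, i, n, r, u, n, g, a, l, t, o, r)
  "galkalu" → prefix "gal" already present; 4 new (k, a, l, u)
  "galkavenne" → prefix "galka" already present; 5 new (v, e, n, n, e)
  "galkatorro" → prefix "galka" already present; 5 new (t, o, r, r, o)
  "lintor" → prefix "lin" already present; 3 new (t, o, r)
  "galkatavi" → prefix "galkat" already present; 3 new (a, v, i)
  "galkata" → prefix "galkata" already present; 0 new (none)
  "galkasar" → prefix "galka" already present; 3 new (s, a, r)
  "linlin" → prefix "lin" already present; 3 new (l, i, n)
  "galkapasarlu" → prefix "galka" already present; 7 new (p, a, s, a, r, l, u)
  "linta" → prefix "lint" already present; 1 new (a)
  "galkademika" → prefix "galka" already present; 6 new (d, e, m, i, k, a)
  "linroven" → prefix "linr" already present; 4 new (o, v, e, n)
Total nodes = 8 + 12 + 4 + 5 + 5 + 3 + 3 + 0 + 3 + 3 + 7 + 1 + 6 + 4 = 64

64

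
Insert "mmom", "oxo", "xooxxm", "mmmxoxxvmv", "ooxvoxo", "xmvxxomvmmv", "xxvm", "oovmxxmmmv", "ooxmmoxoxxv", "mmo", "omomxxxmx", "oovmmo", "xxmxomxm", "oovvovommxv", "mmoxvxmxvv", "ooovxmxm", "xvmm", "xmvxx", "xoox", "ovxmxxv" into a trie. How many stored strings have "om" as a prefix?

1

Filter for entries beginning with "om":
Matches: "omomxxxmx"
Count: 1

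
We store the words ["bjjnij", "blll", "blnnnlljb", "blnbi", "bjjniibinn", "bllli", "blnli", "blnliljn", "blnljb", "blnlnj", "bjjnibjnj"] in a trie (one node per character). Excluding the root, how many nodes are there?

Insert word by word; a character creates a node only if that edge doesn't already exist:
  "bjjnij" → 6 new (b, j, j, n, i, j)
  "blll" → prefix "b" already present; 3 new (l, l, l)
  "blnnnlljb" → prefix "bl" already present; 7 new (n, n, n, l, l, j, b)
  "blnbi" → prefix "bln" already present; 2 new (b, i)
  "bjjniibinn" → prefix "bjjni" already present; 5 new (i, b, i, n, n)
  "bllli" → prefix "blll" already present; 1 new (i)
  "blnli" → prefix "bln" already present; 2 new (l, i)
  "blnliljn" → prefix "blnli" already present; 3 new (l, j, n)
  "blnljb" → prefix "blnl" already present; 2 new (j, b)
  "blnlnj" → prefix "blnl" already present; 2 new (n, j)
  "bjjnibjnj" → prefix "bjjni" already present; 4 new (b, j, n, j)
Total nodes = 6 + 3 + 7 + 2 + 5 + 1 + 2 + 3 + 2 + 2 + 4 = 37

37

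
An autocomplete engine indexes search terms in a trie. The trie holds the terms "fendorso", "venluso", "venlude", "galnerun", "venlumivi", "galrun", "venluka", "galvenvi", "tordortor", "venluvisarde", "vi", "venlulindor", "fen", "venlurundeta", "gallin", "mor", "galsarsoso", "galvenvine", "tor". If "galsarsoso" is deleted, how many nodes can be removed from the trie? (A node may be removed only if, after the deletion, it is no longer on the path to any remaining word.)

7

After clearing the end-marker at "galsarsoso", prune upward until reaching a node still needed by another word.
The suffix "sarsoso" (7 nodes) is used only by "galsarsoso"; the node for "gal" still has the child "n", so pruning stops there.
Nodes removed: 7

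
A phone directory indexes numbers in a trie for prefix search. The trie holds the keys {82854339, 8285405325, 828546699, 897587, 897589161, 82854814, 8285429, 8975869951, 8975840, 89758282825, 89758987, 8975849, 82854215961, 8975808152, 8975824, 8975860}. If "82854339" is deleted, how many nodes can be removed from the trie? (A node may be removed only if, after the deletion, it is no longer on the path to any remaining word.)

Walk "82854339" from the leaf back toward the root, removing each node that no remaining word uses.
The suffix "339" (3 nodes) is used only by "82854339"; the node for "82854" still has the child "0", so pruning stops there.
Nodes removed: 3

3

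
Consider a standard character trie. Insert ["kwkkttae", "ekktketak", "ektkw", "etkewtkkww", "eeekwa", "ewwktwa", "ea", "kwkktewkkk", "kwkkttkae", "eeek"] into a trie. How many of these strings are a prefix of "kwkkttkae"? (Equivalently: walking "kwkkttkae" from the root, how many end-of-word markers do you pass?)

Walk "kwkkttkae" from the root; an end-of-word marker is hit whenever a stored word is a prefix of "kwkkttkae".
Prefixes of the query that are stored words: "kwkkttkae"
Count: 1

1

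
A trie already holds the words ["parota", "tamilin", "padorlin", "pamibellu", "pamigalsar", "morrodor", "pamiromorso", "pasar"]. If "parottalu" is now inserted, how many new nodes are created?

4

Walking "parottalu" from the root, the first 5 characters ("parot") follow existing edges; "t" is the first miss.
New nodes needed: |"parottalu"| − 5 = 9 − 5 = 4.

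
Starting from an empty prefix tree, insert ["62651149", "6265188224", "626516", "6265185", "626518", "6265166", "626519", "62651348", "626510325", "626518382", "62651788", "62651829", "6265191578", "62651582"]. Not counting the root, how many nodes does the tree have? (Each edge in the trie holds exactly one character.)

39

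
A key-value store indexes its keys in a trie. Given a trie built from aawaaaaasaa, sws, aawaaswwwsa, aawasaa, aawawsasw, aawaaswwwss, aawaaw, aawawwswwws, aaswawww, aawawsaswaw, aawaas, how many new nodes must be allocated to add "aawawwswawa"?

3

"aawawwsw" is already a path in the trie; the remaining "awa" must be added.
New nodes needed: |"aawawwswawa"| − 8 = 11 − 8 = 3.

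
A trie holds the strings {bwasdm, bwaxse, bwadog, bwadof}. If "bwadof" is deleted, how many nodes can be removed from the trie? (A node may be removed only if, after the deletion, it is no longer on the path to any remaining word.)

1

Walk "bwadof" from the leaf back toward the root, removing each node that no remaining word uses.
The suffix "f" (1 node) is used only by "bwadof"; the node for "bwado" still has the child "g", so pruning stops there.
Nodes removed: 1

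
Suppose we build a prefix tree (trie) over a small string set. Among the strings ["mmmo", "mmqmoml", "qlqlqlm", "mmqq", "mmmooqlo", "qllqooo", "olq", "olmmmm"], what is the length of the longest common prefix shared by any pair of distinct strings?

Look for the deepest trie node that still has at least two words in its subtree.
"mmmo" and "mmmooqlo" agree on "mmmo" (4 characters) before diverging; nothing deeper is shared.
Longest shared-prefix length: 4

4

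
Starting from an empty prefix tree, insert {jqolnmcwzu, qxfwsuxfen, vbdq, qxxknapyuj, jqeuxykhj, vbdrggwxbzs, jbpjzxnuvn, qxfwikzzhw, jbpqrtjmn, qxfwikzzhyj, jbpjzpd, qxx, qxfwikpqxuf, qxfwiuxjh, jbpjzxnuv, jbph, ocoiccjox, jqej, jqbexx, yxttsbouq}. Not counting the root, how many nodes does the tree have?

105

Count nodes per top-level branch (shared prefixes stored once):
  'j'-branch (jbph, jbpjzpd, jbpjzxnuv, jbpjzxnuvn, jbpqrtjmn, jqbexx, jqej, jqeuxykhj, jqolnmcwzu): 40 nodes
  'o'-branch (ocoiccjox): 9 nodes
  'q'-branch (qxfwikpqxuf, qxfwikzzhw, qxfwikzzhyj, qxfwiuxjh, qxfwsuxfen, qxx, qxxknapyuj): 35 nodes
  'v'-branch (vbdq, vbdrggwxbzs): 12 nodes
  'y'-branch (yxttsbouq): 9 nodes
Sum: 105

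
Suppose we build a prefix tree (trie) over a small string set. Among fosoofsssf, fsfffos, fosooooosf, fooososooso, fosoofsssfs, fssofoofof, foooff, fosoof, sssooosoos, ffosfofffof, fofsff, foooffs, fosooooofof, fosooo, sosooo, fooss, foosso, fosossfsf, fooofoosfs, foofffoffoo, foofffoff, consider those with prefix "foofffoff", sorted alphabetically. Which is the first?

Filter for "foofffoff…" and sort: "foofffoff", "foofffoffoo"
Position 1: foofffoff

foofffoff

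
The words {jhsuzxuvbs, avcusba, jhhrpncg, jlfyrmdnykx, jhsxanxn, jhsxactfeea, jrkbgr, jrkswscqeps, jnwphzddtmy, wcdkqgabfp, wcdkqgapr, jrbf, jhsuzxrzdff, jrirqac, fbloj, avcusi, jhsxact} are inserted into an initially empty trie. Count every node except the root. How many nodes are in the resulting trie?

97

For each word, the new-node count is its length minus the longest prefix already in the trie:
  "jhsuzxuvbs" → 10 new (j, h, s, u, z, x, u, v, b, s)
  "avcusba" → 7 new (a, v, c, u, s, b, a)
  "jhhrpncg" → prefix "jh" already present; 6 new (h, r, p, n, c, g)
  "jlfyrmdnykx" → prefix "j" already present; 10 new (l, f, y, r, m, d, n, y, k, x)
  "jhsxanxn" → prefix "jhs" already present; 5 new (x, a, n, x, n)
  "jhsxactfeea" → prefix "jhsxa" already present; 6 new (c, t, f, e, e, a)
  "jrkbgr" → prefix "j" already present; 5 new (r, k, b, g, r)
  "jrkswscqeps" → prefix "jrk" already present; 8 new (s, w, s, c, q, e, p, s)
  "jnwphzddtmy" → prefix "j" already present; 10 new (n, w, p, h, z, d, d, t, m, y)
  "wcdkqgabfp" → 10 new (w, c, d, k, q, g, a, b, f, p)
  "wcdkqgapr" → prefix "wcdkqga" already present; 2 new (p, r)
  "jrbf" → prefix "jr" already present; 2 new (b, f)
  "jhsuzxrzdff" → prefix "jhsuzx" already present; 5 new (r, z, d, f, f)
  "jrirqac" → prefix "jr" already present; 5 new (i, r, q, a, c)
  "fbloj" → 5 new (f, b, l, o, j)
  "avcusi" → prefix "avcus" already present; 1 new (i)
  "jhsxact" → prefix "jhsxact" already present; 0 new (none)
Total nodes = 10 + 7 + 6 + 10 + 5 + 6 + 5 + 8 + 10 + 10 + 2 + 2 + 5 + 5 + 5 + 1 + 0 = 97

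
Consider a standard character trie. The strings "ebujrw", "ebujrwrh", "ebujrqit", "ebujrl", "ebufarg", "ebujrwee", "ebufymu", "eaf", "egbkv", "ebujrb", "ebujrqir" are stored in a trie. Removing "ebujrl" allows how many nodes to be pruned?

1

A node on "ebujrl"'s path can go only if nothing else ends at it or branches off below it.
The suffix "l" (1 node) is used only by "ebujrl"; the node for "ebujr" still has the child "w", so pruning stops there.
Nodes removed: 1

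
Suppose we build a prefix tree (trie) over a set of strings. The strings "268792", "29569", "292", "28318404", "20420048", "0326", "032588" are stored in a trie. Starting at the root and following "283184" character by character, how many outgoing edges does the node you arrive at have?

1

Follow the path "283184" to its node, then look at its outgoing edges.
Characters that immediately follow "283184" among the stored strings: {0}.
That node has 1 child edge.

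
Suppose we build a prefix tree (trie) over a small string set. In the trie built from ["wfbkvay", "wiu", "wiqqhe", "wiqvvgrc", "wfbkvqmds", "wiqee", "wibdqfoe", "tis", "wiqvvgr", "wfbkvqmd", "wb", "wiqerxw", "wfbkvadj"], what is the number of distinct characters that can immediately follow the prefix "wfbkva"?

Walk "wfbkva" from the root, arriving at one node.
Distinct next characters after "wfbkva": d, y.
That node has 2 child edges.

2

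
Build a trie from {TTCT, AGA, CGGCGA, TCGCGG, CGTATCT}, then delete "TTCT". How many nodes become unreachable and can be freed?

A node on "TTCT"'s path can go only if nothing else ends at it or branches off below it.
The suffix "TCT" (3 nodes) is used only by "TTCT"; the node for "T" still has the child "C", so pruning stops there.
Nodes removed: 3

3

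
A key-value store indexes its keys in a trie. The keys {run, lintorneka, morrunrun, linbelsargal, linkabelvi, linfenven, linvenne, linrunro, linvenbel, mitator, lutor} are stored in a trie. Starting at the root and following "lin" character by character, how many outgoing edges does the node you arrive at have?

6

Walk "lin" from the root, arriving at one node.
Distinct next characters after "lin": b, f, k, r, t, v.
That node has 6 child edges.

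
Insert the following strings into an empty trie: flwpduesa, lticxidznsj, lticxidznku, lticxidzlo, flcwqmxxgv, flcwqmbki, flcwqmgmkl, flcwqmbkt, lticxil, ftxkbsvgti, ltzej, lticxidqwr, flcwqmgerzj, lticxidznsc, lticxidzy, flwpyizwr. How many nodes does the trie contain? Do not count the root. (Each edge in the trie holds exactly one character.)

For each word, the new-node count is its length minus the longest prefix already in the trie:
  "flwpduesa" → 9 new (f, l, w, p, d, u, e, s, a)
  "lticxidznsj" → 11 new (l, t, i, c, x, i, d, z, n, s, j)
  "lticxidznku" → prefix "lticxidzn" already present; 2 new (k, u)
  "lticxidzlo" → prefix "lticxidz" already present; 2 new (l, o)
  "flcwqmxxgv" → prefix "fl" already present; 8 new (c, w, q, m, x, x, g, v)
  "flcwqmbki" → prefix "flcwqm" already present; 3 new (b, k, i)
  "flcwqmgmkl" → prefix "flcwqm" already present; 4 new (g, m, k, l)
  "flcwqmbkt" → prefix "flcwqmbk" already present; 1 new (t)
  "lticxil" → prefix "lticxi" already present; 1 new (l)
  "ftxkbsvgti" → prefix "f" already present; 9 new (t, x, k, b, s, v, g, t, i)
  "ltzej" → prefix "lt" already present; 3 new (z, e, j)
  "lticxidqwr" → prefix "lticxid" already present; 3 new (q, w, r)
  "flcwqmgerzj" → prefix "flcwqmg" already present; 4 new (e, r, z, j)
  "lticxidznsc" → prefix "lticxidzns" already present; 1 new (c)
  "lticxidzy" → prefix "lticxidz" already present; 1 new (y)
  "flwpyizwr" → prefix "flwp" already present; 5 new (y, i, z, w, r)
Total nodes = 9 + 11 + 2 + 2 + 8 + 3 + 4 + 1 + 1 + 9 + 3 + 3 + 4 + 1 + 1 + 5 = 67

67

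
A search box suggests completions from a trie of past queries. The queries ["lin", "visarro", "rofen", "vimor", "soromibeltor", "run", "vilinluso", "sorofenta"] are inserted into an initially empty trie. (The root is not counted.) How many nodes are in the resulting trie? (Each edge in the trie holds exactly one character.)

For each word, the new-node count is its length minus the longest prefix already in the trie:
  "lin" → 3 new (l, i, n)
  "visarro" → 7 new (v, i, s, a, r, r, o)
  "rofen" → 5 new (r, o, f, e, n)
  "vimor" → prefix "vi" already present; 3 new (m, o, r)
  "soromibeltor" → 12 new (s, o, r, o, m, i, b, e, l, t, o, r)
  "run" → prefix "r" already present; 2 new (u, n)
  "vilinluso" → prefix "vi" already present; 7 new (l, i, n, l, u, s, o)
  "sorofenta" → prefix "soro" already present; 5 new (f, e, n, t, a)
Total nodes = 3 + 7 + 5 + 3 + 12 + 2 + 7 + 5 = 44

44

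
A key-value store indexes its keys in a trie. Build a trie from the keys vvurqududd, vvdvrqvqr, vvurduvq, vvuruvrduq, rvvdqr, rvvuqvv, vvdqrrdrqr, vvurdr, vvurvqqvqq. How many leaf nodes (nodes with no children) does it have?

A leaf is a node with no children — equivalently, the end of a word that is not a proper prefix of any other stored word.
Those words: "rvvdqr", "rvvuqvv", "vvdqrrdrqr", "vvdvrqvqr", "vvurdr", "vvurduvq", "vvurqududd", "vvuruvrduq", "vvurvqqvqq"
Leaf count: 9

9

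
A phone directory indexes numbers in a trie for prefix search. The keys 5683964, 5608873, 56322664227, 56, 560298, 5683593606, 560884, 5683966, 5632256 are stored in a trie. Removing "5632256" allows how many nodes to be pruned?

2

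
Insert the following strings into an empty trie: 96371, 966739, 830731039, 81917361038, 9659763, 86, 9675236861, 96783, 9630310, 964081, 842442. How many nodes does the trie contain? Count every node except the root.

57

Insert word by word; a character creates a node only if that edge doesn't already exist:
  "96371" → 5 new (9, 6, 3, 7, 1)
  "966739" → prefix "96" already present; 4 new (6, 7, 3, 9)
  "830731039" → 9 new (8, 3, 0, 7, 3, 1, 0, 3, 9)
  "81917361038" → prefix "8" already present; 10 new (1, 9, 1, 7, 3, 6, 1, 0, 3, 8)
  "9659763" → prefix "96" already present; 5 new (5, 9, 7, 6, 3)
  "86" → prefix "8" already present; 1 new (6)
  "9675236861" → prefix "96" already present; 8 new (7, 5, 2, 3, 6, 8, 6, 1)
  "96783" → prefix "967" already present; 2 new (8, 3)
  "9630310" → prefix "963" already present; 4 new (0, 3, 1, 0)
  "964081" → prefix "96" already present; 4 new (4, 0, 8, 1)
  "842442" → prefix "8" already present; 5 new (4, 2, 4, 4, 2)
Total nodes = 5 + 4 + 9 + 10 + 5 + 1 + 8 + 2 + 4 + 4 + 5 = 57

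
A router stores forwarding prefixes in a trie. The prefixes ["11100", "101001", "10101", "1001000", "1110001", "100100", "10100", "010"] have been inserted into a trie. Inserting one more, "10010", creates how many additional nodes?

0

Every character of "10010" already lies on an existing path (it is a prefix of some stored word).
No new nodes are needed: 0.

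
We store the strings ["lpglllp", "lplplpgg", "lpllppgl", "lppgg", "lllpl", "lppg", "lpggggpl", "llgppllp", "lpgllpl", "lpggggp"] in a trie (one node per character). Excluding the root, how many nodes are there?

Count nodes per top-level branch (shared prefixes stored once):
  'l'-branch (llgppllp, lllpl, lpggggp, lpggggpl, lpglllp, lpgllpl, lpllppgl, lplplpgg, lppg, lppgg): 38 nodes
Sum: 38

38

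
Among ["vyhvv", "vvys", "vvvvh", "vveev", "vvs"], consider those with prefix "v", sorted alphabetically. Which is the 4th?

vvys

Filter for "v…" and sort: "vveev", "vvs", "vvvvh", "vvys", "vyhvv"
Position 4: vvys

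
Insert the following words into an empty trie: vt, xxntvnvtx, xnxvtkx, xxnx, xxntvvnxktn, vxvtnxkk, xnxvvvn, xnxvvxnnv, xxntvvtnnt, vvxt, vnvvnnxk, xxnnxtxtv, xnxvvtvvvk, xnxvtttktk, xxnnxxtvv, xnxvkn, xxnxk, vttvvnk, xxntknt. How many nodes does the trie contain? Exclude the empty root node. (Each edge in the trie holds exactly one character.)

83

Trace insertions, counting only characters that open a new branch:
  "vt" → 2 new (v, t)
  "xxntvnvtx" → 9 new (x, x, n, t, v, n, v, t, x)
  "xnxvtkx" → prefix "x" already present; 6 new (n, x, v, t, k, x)
  "xxnx" → prefix "xxn" already present; 1 new (x)
  "xxntvvnxktn" → prefix "xxntv" already present; 6 new (v, n, x, k, t, n)
  "vxvtnxkk" → prefix "v" already present; 7 new (x, v, t, n, x, k, k)
  "xnxvvvn" → prefix "xnxv" already present; 3 new (v, v, n)
  "xnxvvxnnv" → prefix "xnxvv" already present; 4 new (x, n, n, v)
  "xxntvvtnnt" → prefix "xxntvv" already present; 4 new (t, n, n, t)
  "vvxt" → prefix "v" already present; 3 new (v, x, t)
  "vnvvnnxk" → prefix "v" already present; 7 new (n, v, v, n, n, x, k)
  "xxnnxtxtv" → prefix "xxn" already present; 6 new (n, x, t, x, t, v)
  "xnxvvtvvvk" → prefix "xnxvv" already present; 5 new (t, v, v, v, k)
  "xnxvtttktk" → prefix "xnxvt" already present; 5 new (t, t, k, t, k)
  "xxnnxxtvv" → prefix "xxnnx" already present; 4 new (x, t, v, v)
  "xnxvkn" → prefix "xnxv" already present; 2 new (k, n)
  "xxnxk" → prefix "xxnx" already present; 1 new (k)
  "vttvvnk" → prefix "vt" already present; 5 new (t, v, v, n, k)
  "xxntknt" → prefix "xxnt" already present; 3 new (k, n, t)
Total nodes = 2 + 9 + 6 + 1 + 6 + 7 + 3 + 4 + 4 + 3 + 7 + 6 + 5 + 5 + 4 + 2 + 1 + 5 + 3 = 83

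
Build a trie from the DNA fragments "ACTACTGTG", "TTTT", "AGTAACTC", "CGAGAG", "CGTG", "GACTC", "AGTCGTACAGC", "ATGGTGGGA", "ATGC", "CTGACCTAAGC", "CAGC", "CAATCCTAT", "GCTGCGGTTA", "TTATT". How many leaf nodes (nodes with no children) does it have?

Leaves are exactly the stored words that no other stored word extends.
Those words: "ACTACTGTG", "AGTAACTC", "AGTCGTACAGC", "ATGC", "ATGGTGGGA", "CAATCCTAT", "CAGC", "CGAGAG", "CGTG", "CTGACCTAAGC", "GACTC", "GCTGCGGTTA", "TTATT", "TTTT"
Leaf count: 14

14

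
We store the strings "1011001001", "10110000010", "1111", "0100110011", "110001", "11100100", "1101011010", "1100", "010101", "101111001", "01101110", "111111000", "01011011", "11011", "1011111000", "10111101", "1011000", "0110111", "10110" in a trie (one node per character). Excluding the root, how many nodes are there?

73

Insert word by word; a character creates a node only if that edge doesn't already exist:
  "1011001001" → 10 new (1, 0, 1, 1, 0, 0, 1, 0, 0, 1)
  "10110000010" → prefix "101100" already present; 5 new (0, 0, 0, 1, 0)
  "1111" → prefix "1" already present; 3 new (1, 1, 1)
  "0100110011" → 10 new (0, 1, 0, 0, 1, 1, 0, 0, 1, 1)
  "110001" → prefix "11" already present; 4 new (0, 0, 0, 1)
  "11100100" → prefix "111" already present; 5 new (0, 0, 1, 0, 0)
  "1101011010" → prefix "110" already present; 7 new (1, 0, 1, 1, 0, 1, 0)
  "1100" → prefix "1100" already present; 0 new (none)
  "010101" → prefix "010" already present; 3 new (1, 0, 1)
  "101111001" → prefix "1011" already present; 5 new (1, 1, 0, 0, 1)
  "01101110" → prefix "01" already present; 6 new (1, 0, 1, 1, 1, 0)
  "111111000" → prefix "1111" already present; 5 new (1, 1, 0, 0, 0)
  "01011011" → prefix "0101" already present; 4 new (1, 0, 1, 1)
  "11011" → prefix "1101" already present; 1 new (1)
  "1011111000" → prefix "101111" already present; 4 new (1, 0, 0, 0)
  "10111101" → prefix "1011110" already present; 1 new (1)
  "1011000" → prefix "1011000" already present; 0 new (none)
  "0110111" → prefix "0110111" already present; 0 new (none)
  "10110" → prefix "10110" already present; 0 new (none)
Total nodes = 10 + 5 + 3 + 10 + 4 + 5 + 7 + 0 + 3 + 5 + 6 + 5 + 4 + 1 + 4 + 1 + 0 + 0 + 0 = 73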